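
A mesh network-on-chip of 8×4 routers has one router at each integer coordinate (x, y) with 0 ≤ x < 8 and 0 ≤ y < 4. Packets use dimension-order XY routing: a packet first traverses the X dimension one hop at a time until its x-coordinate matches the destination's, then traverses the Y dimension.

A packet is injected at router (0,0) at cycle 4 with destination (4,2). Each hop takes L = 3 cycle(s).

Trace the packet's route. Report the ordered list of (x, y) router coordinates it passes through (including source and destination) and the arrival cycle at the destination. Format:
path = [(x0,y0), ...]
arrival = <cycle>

path = [(0,0), (1,0), (2,0), (3,0), (4,0), (4,1), (4,2)]
arrival = 22

#0 — 0,0 | c4
#1 — 1,0 | c7 | E
#2 — 2,0 | c10 | E
#3 — 3,0 | c13 | E
#4 — 4,0 | c16 | E
#5 — 4,1 | c19 | N
#6 — 4,2 | c22 | N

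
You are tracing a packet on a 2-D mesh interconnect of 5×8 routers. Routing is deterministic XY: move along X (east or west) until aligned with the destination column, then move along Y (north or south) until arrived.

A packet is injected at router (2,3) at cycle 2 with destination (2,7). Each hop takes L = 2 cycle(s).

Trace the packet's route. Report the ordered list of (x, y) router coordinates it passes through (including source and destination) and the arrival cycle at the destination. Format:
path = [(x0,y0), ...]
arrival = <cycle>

path = [(2,3), (2,4), (2,5), (2,6), (2,7)]
arrival = 10

hop 0: (2,3) @ cyc 2
hop 1: (2,4) @ cyc 4  [N]
hop 2: (2,5) @ cyc 6  [N]
hop 3: (2,6) @ cyc 8  [N]
hop 4: (2,7) @ cyc 10  [N]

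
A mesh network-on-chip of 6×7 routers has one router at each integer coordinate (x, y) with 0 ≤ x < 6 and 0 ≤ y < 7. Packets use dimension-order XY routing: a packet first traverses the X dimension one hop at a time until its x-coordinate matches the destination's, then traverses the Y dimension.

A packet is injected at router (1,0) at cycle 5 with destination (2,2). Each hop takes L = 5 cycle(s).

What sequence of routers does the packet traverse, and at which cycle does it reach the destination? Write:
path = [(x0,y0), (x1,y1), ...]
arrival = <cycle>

hop 0: (1,0) @ cyc 5
hop 1: (2,0) @ cyc 10  [E]
hop 2: (2,1) @ cyc 15  [N]
hop 3: (2,2) @ cyc 20  [N]

path = [(1,0), (2,0), (2,1), (2,2)]
arrival = 20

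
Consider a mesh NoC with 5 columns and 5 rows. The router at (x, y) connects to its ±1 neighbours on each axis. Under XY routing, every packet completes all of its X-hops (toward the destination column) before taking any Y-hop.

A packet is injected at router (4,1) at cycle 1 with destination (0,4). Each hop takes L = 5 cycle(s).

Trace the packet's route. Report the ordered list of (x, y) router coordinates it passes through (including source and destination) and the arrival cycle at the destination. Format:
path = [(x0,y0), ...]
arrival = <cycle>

[0] x=4 y=1 t=1
[1] x=3 y=1 t=6 →W
[2] x=2 y=1 t=11 →W
[3] x=1 y=1 t=16 →W
[4] x=0 y=1 t=21 →W
[5] x=0 y=2 t=26 →N
[6] x=0 y=3 t=31 →N
[7] x=0 y=4 t=36 →N

path = [(4,1), (3,1), (2,1), (1,1), (0,1), (0,2), (0,3), (0,4)]
arrival = 36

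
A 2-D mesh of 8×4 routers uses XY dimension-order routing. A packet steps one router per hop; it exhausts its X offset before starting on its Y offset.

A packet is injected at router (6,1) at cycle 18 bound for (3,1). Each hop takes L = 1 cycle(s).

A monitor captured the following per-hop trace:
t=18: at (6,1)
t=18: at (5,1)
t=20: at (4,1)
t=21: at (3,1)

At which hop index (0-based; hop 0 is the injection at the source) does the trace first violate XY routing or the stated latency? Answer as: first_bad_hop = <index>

first_bad_hop = 1

[1] (-1,+0) / 0c ⇒ BAD: Δcyc=0≠L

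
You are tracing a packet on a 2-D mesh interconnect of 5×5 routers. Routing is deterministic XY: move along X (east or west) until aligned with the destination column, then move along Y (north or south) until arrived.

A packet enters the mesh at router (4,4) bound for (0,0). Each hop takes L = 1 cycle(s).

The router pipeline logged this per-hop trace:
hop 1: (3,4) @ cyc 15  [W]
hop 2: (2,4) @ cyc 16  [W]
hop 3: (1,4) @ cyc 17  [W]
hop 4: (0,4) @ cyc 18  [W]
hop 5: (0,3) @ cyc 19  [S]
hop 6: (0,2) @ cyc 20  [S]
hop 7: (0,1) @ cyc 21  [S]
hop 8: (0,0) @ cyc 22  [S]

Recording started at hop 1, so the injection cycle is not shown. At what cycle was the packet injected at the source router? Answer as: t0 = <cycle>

t0 = 14

At hop 1 the cycle is 15; in general cyc_k = t0 + kL.
So t0 = 15 − 1·1 = 14.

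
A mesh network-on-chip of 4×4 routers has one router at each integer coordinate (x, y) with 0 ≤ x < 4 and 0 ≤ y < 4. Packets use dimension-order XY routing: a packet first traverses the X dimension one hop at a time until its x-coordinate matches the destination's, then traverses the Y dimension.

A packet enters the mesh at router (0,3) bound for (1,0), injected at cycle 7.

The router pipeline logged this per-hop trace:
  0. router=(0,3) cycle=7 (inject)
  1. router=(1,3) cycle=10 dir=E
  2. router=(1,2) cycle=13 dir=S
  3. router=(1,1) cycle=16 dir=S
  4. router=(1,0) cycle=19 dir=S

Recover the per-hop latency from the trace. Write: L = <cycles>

L = 3

Between hops 0 and 1 the cycle counter advances 10 − 7 = 3.
Each hop adds L, hence L = 3.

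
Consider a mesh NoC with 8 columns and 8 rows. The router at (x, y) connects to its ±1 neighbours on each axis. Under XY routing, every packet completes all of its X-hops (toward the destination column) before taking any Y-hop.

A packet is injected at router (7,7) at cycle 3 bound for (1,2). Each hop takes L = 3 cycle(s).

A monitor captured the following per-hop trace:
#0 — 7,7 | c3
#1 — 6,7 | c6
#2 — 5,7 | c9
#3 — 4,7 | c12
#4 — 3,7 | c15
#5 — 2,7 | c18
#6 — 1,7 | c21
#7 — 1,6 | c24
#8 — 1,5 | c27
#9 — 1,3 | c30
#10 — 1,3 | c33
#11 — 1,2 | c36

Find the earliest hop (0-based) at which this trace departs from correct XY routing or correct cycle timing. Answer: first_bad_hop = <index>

first_bad_hop = 9

  1: Δx=-1 Δy=+0 Δt=3 [ok]
  2: Δx=-1 Δy=+0 Δt=3 [ok]
  3: Δx=-1 Δy=+0 Δt=3 [ok]
  4: Δx=-1 Δy=+0 Δt=3 [ok]
  5: Δx=-1 Δy=+0 Δt=3 [ok]
  6: Δx=-1 Δy=+0 Δt=3 [ok]
  7: Δx=+0 Δy=-1 Δt=3 [ok]
  8: Δx=+0 Δy=-1 Δt=3 [ok]
  9: Δx=+0 Δy=-2 Δt=3 [BAD: non-unit step]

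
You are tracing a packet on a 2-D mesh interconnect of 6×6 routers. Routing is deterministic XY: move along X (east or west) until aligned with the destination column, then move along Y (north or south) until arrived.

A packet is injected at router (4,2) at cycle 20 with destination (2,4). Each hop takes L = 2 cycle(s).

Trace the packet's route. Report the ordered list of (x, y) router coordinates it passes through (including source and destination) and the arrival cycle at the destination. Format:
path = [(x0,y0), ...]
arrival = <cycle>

path = [(4,2), (3,2), (2,2), (2,3), (2,4)]
arrival = 28

t=20: at (4,2)
t=22: at (3,2) after W
t=24: at (2,2) after W
t=26: at (2,3) after N
t=28: at (2,4) after N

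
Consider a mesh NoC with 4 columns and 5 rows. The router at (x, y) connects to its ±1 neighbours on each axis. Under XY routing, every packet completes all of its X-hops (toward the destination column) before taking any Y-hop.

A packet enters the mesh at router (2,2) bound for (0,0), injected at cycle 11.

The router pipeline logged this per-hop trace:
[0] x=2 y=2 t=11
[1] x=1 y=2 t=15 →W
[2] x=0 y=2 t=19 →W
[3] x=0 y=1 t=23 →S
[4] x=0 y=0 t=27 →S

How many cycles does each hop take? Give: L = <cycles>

L = 4

From hop 0 (11) to hop 1 (15): +4 cycles.
Per-hop latency L = Δcyc = 4.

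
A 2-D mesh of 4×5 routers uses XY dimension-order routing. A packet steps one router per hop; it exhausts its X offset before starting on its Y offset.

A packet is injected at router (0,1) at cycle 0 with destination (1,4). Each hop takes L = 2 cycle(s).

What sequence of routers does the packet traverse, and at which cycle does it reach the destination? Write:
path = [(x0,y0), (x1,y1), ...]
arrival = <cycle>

#0 — 0,1 | c0
#1 — 1,1 | c2 | E
#2 — 1,2 | c4 | N
#3 — 1,3 | c6 | N
#4 — 1,4 | c8 | N

path = [(0,1), (1,1), (1,2), (1,3), (1,4)]
arrival = 8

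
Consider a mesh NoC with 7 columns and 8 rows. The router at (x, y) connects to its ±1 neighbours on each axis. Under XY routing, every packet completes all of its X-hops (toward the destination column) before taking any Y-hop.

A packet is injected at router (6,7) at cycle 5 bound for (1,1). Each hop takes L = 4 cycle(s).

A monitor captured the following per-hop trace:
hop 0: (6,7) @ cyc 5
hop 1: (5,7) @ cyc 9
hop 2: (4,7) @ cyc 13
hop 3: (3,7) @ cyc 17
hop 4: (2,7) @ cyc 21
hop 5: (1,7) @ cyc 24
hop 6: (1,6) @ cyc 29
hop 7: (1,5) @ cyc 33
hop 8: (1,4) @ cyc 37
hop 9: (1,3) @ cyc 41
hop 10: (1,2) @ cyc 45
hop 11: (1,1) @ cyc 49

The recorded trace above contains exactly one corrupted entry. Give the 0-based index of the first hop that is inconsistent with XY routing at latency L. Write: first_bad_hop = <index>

first_bad_hop = 5

  1: Δx=-1 Δy=+0 Δt=4 [ok]
  2: Δx=-1 Δy=+0 Δt=4 [ok]
  3: Δx=-1 Δy=+0 Δt=4 [ok]
  4: Δx=-1 Δy=+0 Δt=4 [ok]
  5: Δx=-1 Δy=+0 Δt=3 [BAD: Δcyc=3≠L]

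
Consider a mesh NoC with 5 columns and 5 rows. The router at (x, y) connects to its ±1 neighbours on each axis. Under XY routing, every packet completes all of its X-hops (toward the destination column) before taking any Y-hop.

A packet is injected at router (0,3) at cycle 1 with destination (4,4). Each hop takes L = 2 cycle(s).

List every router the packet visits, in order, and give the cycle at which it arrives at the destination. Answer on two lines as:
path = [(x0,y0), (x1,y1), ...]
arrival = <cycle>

path = [(0,3), (1,3), (2,3), (3,3), (4,3), (4,4)]
arrival = 11

[0] x=0 y=3 t=1
[1] x=1 y=3 t=3 →E
[2] x=2 y=3 t=5 →E
[3] x=3 y=3 t=7 →E
[4] x=4 y=3 t=9 →E
[5] x=4 y=4 t=11 →N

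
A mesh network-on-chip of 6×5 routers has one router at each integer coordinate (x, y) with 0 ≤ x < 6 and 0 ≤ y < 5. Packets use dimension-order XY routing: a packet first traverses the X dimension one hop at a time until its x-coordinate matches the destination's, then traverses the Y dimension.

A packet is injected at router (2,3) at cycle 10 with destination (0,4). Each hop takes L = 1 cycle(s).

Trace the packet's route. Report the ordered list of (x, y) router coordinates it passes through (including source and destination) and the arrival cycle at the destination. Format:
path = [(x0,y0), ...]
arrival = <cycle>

path = [(2,3), (1,3), (0,3), (0,4)]
arrival = 13

  0. router=(2,3) cycle=10 (inject)
  1. router=(1,3) cycle=11 dir=W
  2. router=(0,3) cycle=12 dir=W
  3. router=(0,4) cycle=13 dir=N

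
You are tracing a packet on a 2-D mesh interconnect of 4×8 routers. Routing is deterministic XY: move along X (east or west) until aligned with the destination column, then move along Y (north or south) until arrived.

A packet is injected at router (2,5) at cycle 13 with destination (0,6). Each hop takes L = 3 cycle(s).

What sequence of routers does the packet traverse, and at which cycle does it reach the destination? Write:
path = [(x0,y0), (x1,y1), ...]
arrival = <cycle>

t=13: at (2,5)
t=16: at (1,5) after W
t=19: at (0,5) after W
t=22: at (0,6) after N

path = [(2,5), (1,5), (0,5), (0,6)]
arrival = 22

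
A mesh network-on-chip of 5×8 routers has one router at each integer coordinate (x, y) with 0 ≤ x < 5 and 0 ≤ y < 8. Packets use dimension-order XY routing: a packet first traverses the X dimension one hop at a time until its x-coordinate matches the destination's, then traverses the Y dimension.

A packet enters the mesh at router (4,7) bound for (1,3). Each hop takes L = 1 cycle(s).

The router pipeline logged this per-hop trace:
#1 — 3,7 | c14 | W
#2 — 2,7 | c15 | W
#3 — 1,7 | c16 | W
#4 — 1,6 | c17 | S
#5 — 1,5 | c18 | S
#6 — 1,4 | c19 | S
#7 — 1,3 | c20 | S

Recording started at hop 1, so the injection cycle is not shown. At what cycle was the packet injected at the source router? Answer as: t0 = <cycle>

Hop 1 reached at cycle 14; hop k is at t0 + k·L.
Therefore t0 = 14 − L = 13.

t0 = 13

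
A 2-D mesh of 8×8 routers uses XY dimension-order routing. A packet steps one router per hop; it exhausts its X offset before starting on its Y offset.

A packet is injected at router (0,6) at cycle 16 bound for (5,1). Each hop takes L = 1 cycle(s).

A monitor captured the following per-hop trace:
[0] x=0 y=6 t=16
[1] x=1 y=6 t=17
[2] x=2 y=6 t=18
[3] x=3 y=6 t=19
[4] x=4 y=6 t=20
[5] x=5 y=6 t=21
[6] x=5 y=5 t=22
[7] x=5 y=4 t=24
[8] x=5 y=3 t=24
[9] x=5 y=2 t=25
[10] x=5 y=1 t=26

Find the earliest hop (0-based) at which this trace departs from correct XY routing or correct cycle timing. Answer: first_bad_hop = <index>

[1] (+1,+0) / 1c ⇒ ok
[2] (+1,+0) / 1c ⇒ ok
[3] (+1,+0) / 1c ⇒ ok
[4] (+1,+0) / 1c ⇒ ok
[5] (+1,+0) / 1c ⇒ ok
[6] (+0,-1) / 1c ⇒ ok
[7] (+0,-1) / 2c ⇒ BAD: Δcyc=2≠L

first_bad_hop = 7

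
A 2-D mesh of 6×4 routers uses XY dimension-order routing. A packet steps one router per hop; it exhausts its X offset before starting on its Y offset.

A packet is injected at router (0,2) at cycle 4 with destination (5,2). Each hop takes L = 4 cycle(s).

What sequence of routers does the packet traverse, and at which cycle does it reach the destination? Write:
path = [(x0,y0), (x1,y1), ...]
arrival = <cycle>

t=4: at (0,2)
t=8: at (1,2) after E
t=12: at (2,2) after E
t=16: at (3,2) after E
t=20: at (4,2) after E
t=24: at (5,2) after E

path = [(0,2), (1,2), (2,2), (3,2), (4,2), (5,2)]
arrival = 24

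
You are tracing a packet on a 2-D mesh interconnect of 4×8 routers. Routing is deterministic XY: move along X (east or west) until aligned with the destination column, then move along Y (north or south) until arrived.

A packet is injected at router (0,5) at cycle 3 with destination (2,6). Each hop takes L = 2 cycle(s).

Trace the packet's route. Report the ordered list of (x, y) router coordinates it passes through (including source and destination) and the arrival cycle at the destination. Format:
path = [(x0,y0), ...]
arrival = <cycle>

#0 — 0,5 | c3
#1 — 1,5 | c5 | E
#2 — 2,5 | c7 | E
#3 — 2,6 | c9 | N

path = [(0,5), (1,5), (2,5), (2,6)]
arrival = 9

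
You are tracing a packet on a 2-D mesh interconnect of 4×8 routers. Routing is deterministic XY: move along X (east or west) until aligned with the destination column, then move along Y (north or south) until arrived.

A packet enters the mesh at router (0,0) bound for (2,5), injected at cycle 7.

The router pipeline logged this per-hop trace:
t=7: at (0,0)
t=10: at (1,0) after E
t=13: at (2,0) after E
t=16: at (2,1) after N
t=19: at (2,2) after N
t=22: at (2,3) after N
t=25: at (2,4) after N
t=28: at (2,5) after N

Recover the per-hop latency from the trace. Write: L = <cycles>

cyc[1] − cyc[0] = 10 − 7 = 3.
One hop costs L cycles, so L = 3.

L = 3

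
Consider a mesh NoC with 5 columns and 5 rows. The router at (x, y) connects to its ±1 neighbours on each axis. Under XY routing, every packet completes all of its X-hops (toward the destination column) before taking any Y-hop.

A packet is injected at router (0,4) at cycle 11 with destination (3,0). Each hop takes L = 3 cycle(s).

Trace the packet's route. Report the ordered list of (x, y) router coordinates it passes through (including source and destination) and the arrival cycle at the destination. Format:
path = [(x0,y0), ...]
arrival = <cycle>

path = [(0,4), (1,4), (2,4), (3,4), (3,3), (3,2), (3,1), (3,0)]
arrival = 32

hop 0: (0,4) @ cyc 11
hop 1: (1,4) @ cyc 14  [E]
hop 2: (2,4) @ cyc 17  [E]
hop 3: (3,4) @ cyc 20  [E]
hop 4: (3,3) @ cyc 23  [S]
hop 5: (3,2) @ cyc 26  [S]
hop 6: (3,1) @ cyc 29  [S]
hop 7: (3,0) @ cyc 32  [S]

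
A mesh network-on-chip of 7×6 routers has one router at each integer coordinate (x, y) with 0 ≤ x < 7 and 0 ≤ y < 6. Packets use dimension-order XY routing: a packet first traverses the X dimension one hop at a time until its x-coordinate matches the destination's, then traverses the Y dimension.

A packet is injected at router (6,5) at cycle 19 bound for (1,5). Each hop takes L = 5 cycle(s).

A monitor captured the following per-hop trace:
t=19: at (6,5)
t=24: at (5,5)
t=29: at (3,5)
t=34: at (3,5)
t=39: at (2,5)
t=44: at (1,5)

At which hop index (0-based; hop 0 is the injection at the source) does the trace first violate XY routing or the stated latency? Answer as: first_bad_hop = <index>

first_bad_hop = 2

check 1→ d=(-1,0) cyc+5: ok
check 2→ d=(-2,0) cyc+5: BAD: non-unit step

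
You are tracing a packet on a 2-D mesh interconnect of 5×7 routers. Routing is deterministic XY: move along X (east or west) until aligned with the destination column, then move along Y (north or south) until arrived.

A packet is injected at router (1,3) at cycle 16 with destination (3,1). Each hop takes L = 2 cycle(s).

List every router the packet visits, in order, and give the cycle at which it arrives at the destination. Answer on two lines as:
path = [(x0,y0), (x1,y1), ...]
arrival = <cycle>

path = [(1,3), (2,3), (3,3), (3,2), (3,1)]
arrival = 24

src (1,3)  cyc=16
E→(2,3)  cyc=18
E→(3,3)  cyc=20
S→(3,2)  cyc=22
S→(3,1)  cyc=24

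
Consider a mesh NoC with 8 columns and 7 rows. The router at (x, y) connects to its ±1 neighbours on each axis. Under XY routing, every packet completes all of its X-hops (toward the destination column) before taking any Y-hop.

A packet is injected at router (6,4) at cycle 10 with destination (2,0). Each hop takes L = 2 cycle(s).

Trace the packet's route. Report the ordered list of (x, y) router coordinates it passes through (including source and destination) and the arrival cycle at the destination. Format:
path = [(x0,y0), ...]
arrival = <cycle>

[0] x=6 y=4 t=10
[1] x=5 y=4 t=12 →W
[2] x=4 y=4 t=14 →W
[3] x=3 y=4 t=16 →W
[4] x=2 y=4 t=18 →W
[5] x=2 y=3 t=20 →S
[6] x=2 y=2 t=22 →S
[7] x=2 y=1 t=24 →S
[8] x=2 y=0 t=26 →S

path = [(6,4), (5,4), (4,4), (3,4), (2,4), (2,3), (2,2), (2,1), (2,0)]
arrival = 26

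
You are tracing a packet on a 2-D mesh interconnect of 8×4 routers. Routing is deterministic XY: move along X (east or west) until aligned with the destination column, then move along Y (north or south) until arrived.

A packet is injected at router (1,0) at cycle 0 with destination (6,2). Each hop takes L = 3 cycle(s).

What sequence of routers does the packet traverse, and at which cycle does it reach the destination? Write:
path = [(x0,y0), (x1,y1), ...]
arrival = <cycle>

hop 0: (1,0) @ cyc 0
hop 1: (2,0) @ cyc 3  [E]
hop 2: (3,0) @ cyc 6  [E]
hop 3: (4,0) @ cyc 9  [E]
hop 4: (5,0) @ cyc 12  [E]
hop 5: (6,0) @ cyc 15  [E]
hop 6: (6,1) @ cyc 18  [N]
hop 7: (6,2) @ cyc 21  [N]

path = [(1,0), (2,0), (3,0), (4,0), (5,0), (6,0), (6,1), (6,2)]
arrival = 21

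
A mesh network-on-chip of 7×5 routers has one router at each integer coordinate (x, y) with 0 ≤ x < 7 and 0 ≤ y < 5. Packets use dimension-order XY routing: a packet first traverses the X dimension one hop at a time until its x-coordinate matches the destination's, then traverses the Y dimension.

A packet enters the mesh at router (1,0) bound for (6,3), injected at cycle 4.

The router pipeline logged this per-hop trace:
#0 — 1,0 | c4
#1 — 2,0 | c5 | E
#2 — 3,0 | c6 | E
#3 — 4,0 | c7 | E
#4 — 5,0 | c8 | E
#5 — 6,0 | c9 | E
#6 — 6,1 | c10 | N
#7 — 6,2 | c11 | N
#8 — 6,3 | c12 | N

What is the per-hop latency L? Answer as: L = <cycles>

Δcyc across hop 0→1: 5 − 4 = 1.
Each hop adds L, hence L = 1.

L = 1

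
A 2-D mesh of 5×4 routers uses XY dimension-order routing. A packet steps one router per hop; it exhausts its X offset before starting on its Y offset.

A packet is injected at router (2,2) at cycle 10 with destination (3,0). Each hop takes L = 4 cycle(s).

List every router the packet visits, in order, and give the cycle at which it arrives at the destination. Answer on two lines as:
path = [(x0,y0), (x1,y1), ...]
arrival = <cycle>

t=10: at (2,2)
t=14: at (3,2) after E
t=18: at (3,1) after S
t=22: at (3,0) after S

path = [(2,2), (3,2), (3,1), (3,0)]
arrival = 22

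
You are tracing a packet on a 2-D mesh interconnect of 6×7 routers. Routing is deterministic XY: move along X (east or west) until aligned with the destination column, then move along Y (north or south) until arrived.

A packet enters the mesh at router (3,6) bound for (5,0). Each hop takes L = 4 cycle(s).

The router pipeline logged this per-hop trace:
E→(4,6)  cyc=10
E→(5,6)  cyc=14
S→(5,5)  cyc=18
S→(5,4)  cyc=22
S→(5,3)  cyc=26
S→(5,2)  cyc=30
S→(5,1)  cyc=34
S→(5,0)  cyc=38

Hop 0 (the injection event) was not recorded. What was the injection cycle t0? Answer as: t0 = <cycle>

Hop 1 reached at cycle 10; hop k is at t0 + k·L.
t0 = cyc[1] − L = 10 − 4 = 6.

t0 = 6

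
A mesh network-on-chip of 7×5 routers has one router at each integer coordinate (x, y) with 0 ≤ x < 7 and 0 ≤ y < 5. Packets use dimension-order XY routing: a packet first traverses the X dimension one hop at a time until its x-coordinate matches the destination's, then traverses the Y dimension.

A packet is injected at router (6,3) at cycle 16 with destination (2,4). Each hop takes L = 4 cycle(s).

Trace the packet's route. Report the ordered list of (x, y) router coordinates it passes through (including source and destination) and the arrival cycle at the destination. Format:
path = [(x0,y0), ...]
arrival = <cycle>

path = [(6,3), (5,3), (4,3), (3,3), (2,3), (2,4)]
arrival = 36

[0] x=6 y=3 t=16
[1] x=5 y=3 t=20 →W
[2] x=4 y=3 t=24 →W
[3] x=3 y=3 t=28 →W
[4] x=2 y=3 t=32 →W
[5] x=2 y=4 t=36 →N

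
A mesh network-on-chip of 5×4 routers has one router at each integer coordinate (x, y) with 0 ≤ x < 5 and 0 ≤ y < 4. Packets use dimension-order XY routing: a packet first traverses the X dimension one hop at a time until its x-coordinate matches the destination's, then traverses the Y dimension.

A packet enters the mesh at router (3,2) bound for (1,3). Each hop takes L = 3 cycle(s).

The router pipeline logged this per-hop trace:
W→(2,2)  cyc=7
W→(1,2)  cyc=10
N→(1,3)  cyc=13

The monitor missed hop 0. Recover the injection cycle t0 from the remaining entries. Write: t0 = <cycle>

At hop 1 the cycle is 7; in general cyc_k = t0 + kL.
Subtract one hop: t0 = 7 − 3 = 4.

t0 = 4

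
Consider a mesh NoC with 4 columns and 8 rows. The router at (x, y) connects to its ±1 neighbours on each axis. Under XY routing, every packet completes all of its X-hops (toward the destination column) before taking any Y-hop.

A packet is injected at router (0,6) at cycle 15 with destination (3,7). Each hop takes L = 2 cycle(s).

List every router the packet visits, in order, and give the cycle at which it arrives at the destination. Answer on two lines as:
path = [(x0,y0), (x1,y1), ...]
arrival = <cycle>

path = [(0,6), (1,6), (2,6), (3,6), (3,7)]
arrival = 23

hop 0: (0,6) @ cyc 15
hop 1: (1,6) @ cyc 17  [E]
hop 2: (2,6) @ cyc 19  [E]
hop 3: (3,6) @ cyc 21  [E]
hop 4: (3,7) @ cyc 23  [N]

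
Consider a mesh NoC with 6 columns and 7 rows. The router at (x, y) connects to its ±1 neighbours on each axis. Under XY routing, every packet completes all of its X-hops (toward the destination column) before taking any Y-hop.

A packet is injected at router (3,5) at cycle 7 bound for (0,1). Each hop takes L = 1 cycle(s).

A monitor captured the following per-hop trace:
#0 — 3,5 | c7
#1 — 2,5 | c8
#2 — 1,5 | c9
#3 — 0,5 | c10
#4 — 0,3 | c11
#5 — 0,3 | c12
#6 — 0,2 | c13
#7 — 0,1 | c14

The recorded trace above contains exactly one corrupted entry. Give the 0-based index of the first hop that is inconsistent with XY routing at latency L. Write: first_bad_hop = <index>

first_bad_hop = 4

hop 1: step (-1,+0), +1 cyc — ok
hop 2: step (-1,+0), +1 cyc — ok
hop 3: step (-1,+0), +1 cyc — ok
hop 4: step (+0,-2), +1 cyc — BAD: non-unit step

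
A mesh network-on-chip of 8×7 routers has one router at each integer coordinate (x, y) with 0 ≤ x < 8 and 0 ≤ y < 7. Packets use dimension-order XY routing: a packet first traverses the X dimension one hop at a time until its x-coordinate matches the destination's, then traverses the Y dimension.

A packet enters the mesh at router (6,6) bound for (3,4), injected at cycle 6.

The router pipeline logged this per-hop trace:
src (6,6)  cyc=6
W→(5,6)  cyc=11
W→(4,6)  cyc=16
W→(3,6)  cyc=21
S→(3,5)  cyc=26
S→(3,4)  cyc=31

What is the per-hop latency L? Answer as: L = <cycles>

cyc[1] − cyc[0] = 11 − 6 = 5.
That increment is L by definition: L = 5.

L = 5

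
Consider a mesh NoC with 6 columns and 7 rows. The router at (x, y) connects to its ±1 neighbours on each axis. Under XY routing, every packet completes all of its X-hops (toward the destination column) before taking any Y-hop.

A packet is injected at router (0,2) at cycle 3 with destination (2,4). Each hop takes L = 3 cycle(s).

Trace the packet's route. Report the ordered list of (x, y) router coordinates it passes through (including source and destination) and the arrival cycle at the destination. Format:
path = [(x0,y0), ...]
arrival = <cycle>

path = [(0,2), (1,2), (2,2), (2,3), (2,4)]
arrival = 15

hop 0: (0,2) @ cyc 3
hop 1: (1,2) @ cyc 6  [E]
hop 2: (2,2) @ cyc 9  [E]
hop 3: (2,3) @ cyc 12  [N]
hop 4: (2,4) @ cyc 15  [N]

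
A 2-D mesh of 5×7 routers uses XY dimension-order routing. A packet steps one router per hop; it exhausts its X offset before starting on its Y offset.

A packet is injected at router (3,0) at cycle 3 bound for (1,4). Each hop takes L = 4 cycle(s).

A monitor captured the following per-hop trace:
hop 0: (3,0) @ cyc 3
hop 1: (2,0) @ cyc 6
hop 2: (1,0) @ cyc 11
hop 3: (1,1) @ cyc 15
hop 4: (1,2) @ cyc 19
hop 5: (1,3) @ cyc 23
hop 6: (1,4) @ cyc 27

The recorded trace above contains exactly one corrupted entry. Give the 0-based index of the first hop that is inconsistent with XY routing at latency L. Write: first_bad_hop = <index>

check 1→ d=(-1,0) cyc+3: BAD: Δcyc=3≠L

first_bad_hop = 1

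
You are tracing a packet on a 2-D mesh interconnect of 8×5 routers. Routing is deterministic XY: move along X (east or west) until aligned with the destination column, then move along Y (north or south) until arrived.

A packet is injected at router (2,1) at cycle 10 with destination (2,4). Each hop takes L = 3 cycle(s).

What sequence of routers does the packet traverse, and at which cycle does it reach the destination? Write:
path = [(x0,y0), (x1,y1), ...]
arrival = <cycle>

path = [(2,1), (2,2), (2,3), (2,4)]
arrival = 19

hop 0: (2,1) @ cyc 10
hop 1: (2,2) @ cyc 13  [N]
hop 2: (2,3) @ cyc 16  [N]
hop 3: (2,4) @ cyc 19  [N]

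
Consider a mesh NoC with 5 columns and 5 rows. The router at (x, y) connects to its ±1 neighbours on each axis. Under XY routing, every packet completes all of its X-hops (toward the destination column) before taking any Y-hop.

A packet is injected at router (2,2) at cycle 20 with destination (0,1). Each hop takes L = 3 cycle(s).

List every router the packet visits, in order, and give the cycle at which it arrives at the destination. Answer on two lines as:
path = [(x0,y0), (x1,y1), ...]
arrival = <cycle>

path = [(2,2), (1,2), (0,2), (0,1)]
arrival = 29

t=20: at (2,2)
t=23: at (1,2) after W
t=26: at (0,2) after W
t=29: at (0,1) after S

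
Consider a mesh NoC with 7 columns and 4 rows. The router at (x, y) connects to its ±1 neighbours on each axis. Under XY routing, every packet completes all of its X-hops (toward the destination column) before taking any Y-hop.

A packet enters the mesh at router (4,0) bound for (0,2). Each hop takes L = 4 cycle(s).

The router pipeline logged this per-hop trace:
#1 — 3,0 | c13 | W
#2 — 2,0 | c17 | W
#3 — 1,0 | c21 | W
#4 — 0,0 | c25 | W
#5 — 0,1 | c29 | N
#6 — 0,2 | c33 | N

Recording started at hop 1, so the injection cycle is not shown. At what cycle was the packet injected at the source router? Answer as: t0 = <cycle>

cyc[1] = 13 and cyc[k] = t0 + k·L for every k.
So t0 = 13 − 1·4 = 9.

t0 = 9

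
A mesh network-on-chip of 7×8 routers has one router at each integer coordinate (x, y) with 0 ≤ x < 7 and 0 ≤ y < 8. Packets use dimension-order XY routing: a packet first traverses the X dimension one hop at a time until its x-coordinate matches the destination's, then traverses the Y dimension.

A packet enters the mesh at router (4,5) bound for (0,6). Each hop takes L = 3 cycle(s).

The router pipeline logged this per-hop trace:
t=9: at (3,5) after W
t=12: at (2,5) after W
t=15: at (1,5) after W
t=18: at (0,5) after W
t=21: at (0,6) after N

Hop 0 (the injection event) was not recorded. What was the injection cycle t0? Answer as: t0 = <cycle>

t0 = 6

The first recorded entry is hop 1 at cycle 9.
So t0 = 9 − 1·3 = 6.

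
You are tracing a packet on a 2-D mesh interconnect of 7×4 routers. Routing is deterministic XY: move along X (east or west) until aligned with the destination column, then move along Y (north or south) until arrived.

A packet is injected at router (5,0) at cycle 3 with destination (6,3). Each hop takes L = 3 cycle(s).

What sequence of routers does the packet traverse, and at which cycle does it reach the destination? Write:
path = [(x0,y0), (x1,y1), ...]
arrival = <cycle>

src (5,0)  cyc=3
E→(6,0)  cyc=6
N→(6,1)  cyc=9
N→(6,2)  cyc=12
N→(6,3)  cyc=15

path = [(5,0), (6,0), (6,1), (6,2), (6,3)]
arrival = 15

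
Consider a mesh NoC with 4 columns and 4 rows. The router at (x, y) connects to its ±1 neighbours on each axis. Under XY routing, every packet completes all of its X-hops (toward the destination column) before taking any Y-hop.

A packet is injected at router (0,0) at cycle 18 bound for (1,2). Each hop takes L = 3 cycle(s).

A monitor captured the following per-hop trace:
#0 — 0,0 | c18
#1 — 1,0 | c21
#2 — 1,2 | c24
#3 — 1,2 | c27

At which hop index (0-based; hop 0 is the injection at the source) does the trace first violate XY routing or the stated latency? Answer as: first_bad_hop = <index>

[1] (+1,+0) / 3c ⇒ ok
[2] (+0,+2) / 3c ⇒ BAD: non-unit step

first_bad_hop = 2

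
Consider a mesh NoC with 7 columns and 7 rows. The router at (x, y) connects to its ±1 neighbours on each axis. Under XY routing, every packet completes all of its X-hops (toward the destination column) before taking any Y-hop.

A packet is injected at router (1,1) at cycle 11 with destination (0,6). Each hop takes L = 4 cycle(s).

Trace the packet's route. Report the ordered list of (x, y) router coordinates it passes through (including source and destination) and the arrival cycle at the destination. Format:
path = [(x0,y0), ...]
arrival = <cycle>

path = [(1,1), (0,1), (0,2), (0,3), (0,4), (0,5), (0,6)]
arrival = 35

hop 0: (1,1) @ cyc 11
hop 1: (0,1) @ cyc 15  [W]
hop 2: (0,2) @ cyc 19  [N]
hop 3: (0,3) @ cyc 23  [N]
hop 4: (0,4) @ cyc 27  [N]
hop 5: (0,5) @ cyc 31  [N]
hop 6: (0,6) @ cyc 35  [N]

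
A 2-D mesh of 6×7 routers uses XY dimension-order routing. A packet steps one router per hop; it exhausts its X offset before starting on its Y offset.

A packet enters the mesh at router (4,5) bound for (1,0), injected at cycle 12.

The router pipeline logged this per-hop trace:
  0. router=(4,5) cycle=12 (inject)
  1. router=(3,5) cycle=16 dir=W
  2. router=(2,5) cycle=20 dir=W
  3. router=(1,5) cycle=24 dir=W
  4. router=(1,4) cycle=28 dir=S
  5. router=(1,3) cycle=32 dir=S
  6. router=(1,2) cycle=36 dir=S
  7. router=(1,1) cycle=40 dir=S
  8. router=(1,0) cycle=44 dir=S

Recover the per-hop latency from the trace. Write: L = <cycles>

L = 4

From hop 0 (12) to hop 1 (16): +4 cycles.
One hop costs L cycles, so L = 4.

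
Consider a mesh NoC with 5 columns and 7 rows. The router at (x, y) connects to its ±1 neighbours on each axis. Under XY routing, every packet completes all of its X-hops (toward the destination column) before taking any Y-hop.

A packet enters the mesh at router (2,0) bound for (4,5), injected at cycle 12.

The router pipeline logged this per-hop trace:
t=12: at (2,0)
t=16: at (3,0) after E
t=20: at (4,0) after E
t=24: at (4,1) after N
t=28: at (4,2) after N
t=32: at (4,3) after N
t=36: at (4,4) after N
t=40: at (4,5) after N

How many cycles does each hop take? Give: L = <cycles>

L = 4

Δcyc across hop 0→1: 16 − 12 = 4.
That increment is L by definition: L = 4.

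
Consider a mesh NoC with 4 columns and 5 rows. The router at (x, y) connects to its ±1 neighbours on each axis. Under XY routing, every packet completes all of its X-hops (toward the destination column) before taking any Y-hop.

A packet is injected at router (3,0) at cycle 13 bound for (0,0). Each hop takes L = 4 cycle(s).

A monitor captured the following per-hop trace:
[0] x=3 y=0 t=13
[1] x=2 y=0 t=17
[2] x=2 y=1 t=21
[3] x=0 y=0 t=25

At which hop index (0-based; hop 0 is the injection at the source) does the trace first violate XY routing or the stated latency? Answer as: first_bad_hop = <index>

first_bad_hop = 2

  1: Δx=-1 Δy=+0 Δt=4 [ok]
  2: Δx=+0 Δy=+1 Δt=4 [BAD: Y-move but x=2≠0]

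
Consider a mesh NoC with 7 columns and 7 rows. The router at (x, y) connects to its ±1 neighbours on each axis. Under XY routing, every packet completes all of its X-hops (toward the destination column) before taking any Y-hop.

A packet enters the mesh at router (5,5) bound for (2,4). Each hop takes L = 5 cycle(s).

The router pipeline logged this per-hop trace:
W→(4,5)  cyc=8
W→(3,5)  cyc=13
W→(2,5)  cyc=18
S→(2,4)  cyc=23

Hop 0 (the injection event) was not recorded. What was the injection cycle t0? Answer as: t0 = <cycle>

Hop 1 reached at cycle 8; hop k is at t0 + k·L.
t0 = cyc[1] − L = 8 − 5 = 3.

t0 = 3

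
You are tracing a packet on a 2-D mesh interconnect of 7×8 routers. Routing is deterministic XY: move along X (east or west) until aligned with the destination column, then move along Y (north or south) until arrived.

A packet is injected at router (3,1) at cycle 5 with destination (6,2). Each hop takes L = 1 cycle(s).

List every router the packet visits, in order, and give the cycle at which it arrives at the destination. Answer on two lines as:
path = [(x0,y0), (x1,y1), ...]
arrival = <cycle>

  0. router=(3,1) cycle=5 (inject)
  1. router=(4,1) cycle=6 dir=E
  2. router=(5,1) cycle=7 dir=E
  3. router=(6,1) cycle=8 dir=E
  4. router=(6,2) cycle=9 dir=N

path = [(3,1), (4,1), (5,1), (6,1), (6,2)]
arrival = 9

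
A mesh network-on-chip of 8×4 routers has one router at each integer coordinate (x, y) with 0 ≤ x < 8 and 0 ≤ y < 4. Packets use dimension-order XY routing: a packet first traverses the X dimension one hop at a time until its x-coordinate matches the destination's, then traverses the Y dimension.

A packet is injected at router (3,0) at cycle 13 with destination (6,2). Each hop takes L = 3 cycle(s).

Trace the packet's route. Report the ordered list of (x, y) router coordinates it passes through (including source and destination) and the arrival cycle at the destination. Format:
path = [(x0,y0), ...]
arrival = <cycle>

#0 — 3,0 | c13
#1 — 4,0 | c16 | E
#2 — 5,0 | c19 | E
#3 — 6,0 | c22 | E
#4 — 6,1 | c25 | N
#5 — 6,2 | c28 | N

path = [(3,0), (4,0), (5,0), (6,0), (6,1), (6,2)]
arrival = 28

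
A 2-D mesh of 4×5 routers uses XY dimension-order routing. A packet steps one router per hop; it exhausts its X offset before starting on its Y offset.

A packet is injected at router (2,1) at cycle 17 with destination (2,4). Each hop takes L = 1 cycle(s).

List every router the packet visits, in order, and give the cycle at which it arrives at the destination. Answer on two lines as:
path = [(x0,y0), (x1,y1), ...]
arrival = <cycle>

[0] x=2 y=1 t=17
[1] x=2 y=2 t=18 →N
[2] x=2 y=3 t=19 →N
[3] x=2 y=4 t=20 →N

path = [(2,1), (2,2), (2,3), (2,4)]
arrival = 20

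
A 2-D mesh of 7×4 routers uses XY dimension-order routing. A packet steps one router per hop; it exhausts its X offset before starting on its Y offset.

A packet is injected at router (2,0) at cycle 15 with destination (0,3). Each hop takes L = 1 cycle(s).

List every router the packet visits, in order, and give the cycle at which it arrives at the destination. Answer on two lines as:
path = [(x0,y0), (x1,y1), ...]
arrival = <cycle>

#0 — 2,0 | c15
#1 — 1,0 | c16 | W
#2 — 0,0 | c17 | W
#3 — 0,1 | c18 | N
#4 — 0,2 | c19 | N
#5 — 0,3 | c20 | N

path = [(2,0), (1,0), (0,0), (0,1), (0,2), (0,3)]
arrival = 20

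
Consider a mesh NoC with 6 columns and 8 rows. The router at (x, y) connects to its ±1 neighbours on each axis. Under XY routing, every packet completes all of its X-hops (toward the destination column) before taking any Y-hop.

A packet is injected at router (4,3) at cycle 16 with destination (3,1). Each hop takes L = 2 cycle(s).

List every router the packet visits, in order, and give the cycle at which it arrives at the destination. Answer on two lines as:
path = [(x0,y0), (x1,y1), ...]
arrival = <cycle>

path = [(4,3), (3,3), (3,2), (3,1)]
arrival = 22

src (4,3)  cyc=16
W→(3,3)  cyc=18
S→(3,2)  cyc=20
S→(3,1)  cyc=22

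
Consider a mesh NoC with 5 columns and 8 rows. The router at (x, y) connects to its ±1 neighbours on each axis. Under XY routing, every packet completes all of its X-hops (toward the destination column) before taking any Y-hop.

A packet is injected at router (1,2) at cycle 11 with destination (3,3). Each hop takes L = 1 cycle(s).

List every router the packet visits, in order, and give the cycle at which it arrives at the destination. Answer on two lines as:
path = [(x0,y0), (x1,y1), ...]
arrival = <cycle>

#0 — 1,2 | c11
#1 — 2,2 | c12 | E
#2 — 3,2 | c13 | E
#3 — 3,3 | c14 | N

path = [(1,2), (2,2), (3,2), (3,3)]
arrival = 14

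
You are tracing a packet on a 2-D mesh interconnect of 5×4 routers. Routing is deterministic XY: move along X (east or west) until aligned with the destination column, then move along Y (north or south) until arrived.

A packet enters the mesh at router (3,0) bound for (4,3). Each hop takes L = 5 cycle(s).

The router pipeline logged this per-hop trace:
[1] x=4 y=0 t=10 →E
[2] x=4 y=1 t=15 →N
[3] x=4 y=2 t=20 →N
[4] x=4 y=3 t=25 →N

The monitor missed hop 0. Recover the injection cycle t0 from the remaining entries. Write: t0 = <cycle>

t0 = 5

Hop 1 reached at cycle 10; hop k is at t0 + k·L.
t0 = cyc[1] − L = 10 − 5 = 5.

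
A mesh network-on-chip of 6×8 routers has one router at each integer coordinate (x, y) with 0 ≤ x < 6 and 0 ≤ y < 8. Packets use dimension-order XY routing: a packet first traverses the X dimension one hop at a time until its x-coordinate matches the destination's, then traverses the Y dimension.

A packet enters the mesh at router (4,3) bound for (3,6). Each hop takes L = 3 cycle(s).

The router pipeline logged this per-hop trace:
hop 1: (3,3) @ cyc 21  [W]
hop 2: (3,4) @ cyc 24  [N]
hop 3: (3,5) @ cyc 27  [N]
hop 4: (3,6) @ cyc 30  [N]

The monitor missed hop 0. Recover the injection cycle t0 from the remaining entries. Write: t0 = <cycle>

t0 = 18

At hop 1 the cycle is 21; in general cyc_k = t0 + kL.
Subtract one hop: t0 = 21 − 3 = 18.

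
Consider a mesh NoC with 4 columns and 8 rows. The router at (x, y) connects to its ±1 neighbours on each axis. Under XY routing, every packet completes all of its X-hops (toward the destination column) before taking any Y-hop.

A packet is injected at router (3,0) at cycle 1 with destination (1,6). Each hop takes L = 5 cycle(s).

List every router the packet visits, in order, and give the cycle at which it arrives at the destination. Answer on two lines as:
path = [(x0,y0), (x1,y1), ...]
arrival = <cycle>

hop 0: (3,0) @ cyc 1
hop 1: (2,0) @ cyc 6  [W]
hop 2: (1,0) @ cyc 11  [W]
hop 3: (1,1) @ cyc 16  [N]
hop 4: (1,2) @ cyc 21  [N]
hop 5: (1,3) @ cyc 26  [N]
hop 6: (1,4) @ cyc 31  [N]
hop 7: (1,5) @ cyc 36  [N]
hop 8: (1,6) @ cyc 41  [N]

path = [(3,0), (2,0), (1,0), (1,1), (1,2), (1,3), (1,4), (1,5), (1,6)]
arrival = 41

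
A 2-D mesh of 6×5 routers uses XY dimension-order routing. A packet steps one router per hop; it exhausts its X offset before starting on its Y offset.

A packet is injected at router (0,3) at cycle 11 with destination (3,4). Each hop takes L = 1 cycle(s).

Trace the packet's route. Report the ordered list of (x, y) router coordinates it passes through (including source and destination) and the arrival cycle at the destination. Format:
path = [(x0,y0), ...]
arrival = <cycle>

[0] x=0 y=3 t=11
[1] x=1 y=3 t=12 →E
[2] x=2 y=3 t=13 →E
[3] x=3 y=3 t=14 →E
[4] x=3 y=4 t=15 →N

path = [(0,3), (1,3), (2,3), (3,3), (3,4)]
arrival = 15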